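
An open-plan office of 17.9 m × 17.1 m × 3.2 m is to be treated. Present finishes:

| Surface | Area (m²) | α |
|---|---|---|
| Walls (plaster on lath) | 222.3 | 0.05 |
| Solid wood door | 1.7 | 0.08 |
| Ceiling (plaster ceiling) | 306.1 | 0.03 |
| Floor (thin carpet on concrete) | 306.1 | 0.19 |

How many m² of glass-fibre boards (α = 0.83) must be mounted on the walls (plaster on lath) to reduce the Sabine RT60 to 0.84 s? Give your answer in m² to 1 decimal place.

139.9

A₁ = Σ Sᵢαᵢ = 222.3*0.05 + 1.7*0.08 + 306.1*0.03 + 306.1*0.19 = 78.593 sabins.
Required A₂ = 0.161·979.488/0.84 = 187.735 sabins.
Absorption to add: 187.735 − 78.593 = 109.142 sabins.
Net gain per m²: Δα = 0.83 − 0.05 = 0.78.
Area = ΔA/Δα = 109.142/0.78 = 139.9 m².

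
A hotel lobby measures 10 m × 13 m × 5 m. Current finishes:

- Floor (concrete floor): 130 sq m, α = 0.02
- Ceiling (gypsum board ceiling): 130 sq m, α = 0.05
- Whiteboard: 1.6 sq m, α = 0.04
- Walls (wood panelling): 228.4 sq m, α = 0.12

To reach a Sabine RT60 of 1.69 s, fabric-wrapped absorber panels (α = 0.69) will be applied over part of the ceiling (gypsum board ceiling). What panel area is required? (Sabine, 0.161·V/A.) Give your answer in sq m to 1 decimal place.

39.6

Equivalent absorption area: A₁ = 130·0.02 + 130·0.05 + 1.6·0.04 + 228.4·0.12 = 36.572 sq m.
V = 650 m³. Target absorption A₂ = 0.161 × 650 / 1.69 = 61.923 sabins.
Absorption to add: 61.923 − 36.572 = 25.351 sabins.
Net gain per sq m: Δα = 0.69 − 0.05 = 0.64.
Area = ΔA/Δα = 25.351/0.64 = 39.6 sq m.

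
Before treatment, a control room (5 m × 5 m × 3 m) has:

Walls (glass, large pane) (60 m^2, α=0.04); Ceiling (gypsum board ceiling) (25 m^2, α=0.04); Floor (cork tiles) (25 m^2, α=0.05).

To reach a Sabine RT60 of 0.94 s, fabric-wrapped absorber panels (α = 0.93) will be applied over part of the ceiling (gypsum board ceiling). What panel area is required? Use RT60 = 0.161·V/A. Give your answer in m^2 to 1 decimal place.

9.2

Total absorption A₁ = 60×0.04 + 25×0.04 + 25×0.05
  = 2.400 + 1.000 + 1.250 = 4.650 m^2 sabins.
Required A₂ = 0.161·75/0.94 = 12.846 sabins.
ΔA needed = 12.846 − 4.650 = 8.196 sabins.
Net gain per m^2: Δα = 0.93 − 0.04 = 0.89.
Panel area = 8.196 / 0.89 = 9.2 m^2.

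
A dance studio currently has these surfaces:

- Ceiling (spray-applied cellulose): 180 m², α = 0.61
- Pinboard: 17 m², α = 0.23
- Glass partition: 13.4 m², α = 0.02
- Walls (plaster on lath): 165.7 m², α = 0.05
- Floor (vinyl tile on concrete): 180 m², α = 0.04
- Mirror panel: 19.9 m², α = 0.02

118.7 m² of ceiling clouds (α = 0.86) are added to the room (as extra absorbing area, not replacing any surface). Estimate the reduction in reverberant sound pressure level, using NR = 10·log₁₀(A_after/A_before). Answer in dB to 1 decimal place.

2.5 dB

A_before = Σ Sᵢαᵢ = 180·0.61 + 17·0.23 + 13.4·0.02 + 165.7·0.05 + 180·0.04 + 19.9·0.02 = 129.861 sabins.
Added absorption = 118.7 × 0.86 = 102.082 sabins.
A_after = 129.861 + 102.082 = 231.943 sabins.
NR = 10·log₁₀(231.943/129.861) = 2.5 dB.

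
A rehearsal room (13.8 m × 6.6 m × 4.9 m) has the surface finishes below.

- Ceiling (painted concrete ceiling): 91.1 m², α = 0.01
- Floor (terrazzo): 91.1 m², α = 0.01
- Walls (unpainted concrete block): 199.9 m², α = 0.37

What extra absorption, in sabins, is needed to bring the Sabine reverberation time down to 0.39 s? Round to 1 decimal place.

A₁ = Σ Sᵢαᵢ = 91.1×0.01 + 91.1×0.01 + 199.9×0.37 = 75.785 sabins.
Target A₂ = 0.161·446.292/0.39 = 184.238 sabins (V = 446.292 m³).
Additional absorption ΔA = 184.238 − 75.785 = 108.5 sabins.

108.5 sabins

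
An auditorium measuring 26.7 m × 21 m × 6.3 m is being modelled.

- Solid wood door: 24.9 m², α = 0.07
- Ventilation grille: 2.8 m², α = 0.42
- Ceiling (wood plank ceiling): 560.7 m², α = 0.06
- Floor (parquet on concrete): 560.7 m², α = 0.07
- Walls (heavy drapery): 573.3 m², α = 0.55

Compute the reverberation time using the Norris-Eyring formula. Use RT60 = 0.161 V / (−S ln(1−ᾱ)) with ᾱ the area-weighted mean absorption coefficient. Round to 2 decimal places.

S = Σ Sᵢ = 1722.4 m².
Σ(Sᵢαᵢ) = 24.9·0.07 + 2.8·0.42 + 560.7·0.06 + 560.7·0.07 + 573.3·0.55 = 391.125.
ᾱ = 391.125 / 1722.4 = 0.2271.
Eyring denominator: −S ln(1−ᾱ) = 443.700.
V = 26.7 × 21 × 6.3 = 3532.41 m³.
T = 0.161·V/[−S·ln(1−ᾱ)] = 0.161·3532.41/443.700 = 1.28 s.

1.28 s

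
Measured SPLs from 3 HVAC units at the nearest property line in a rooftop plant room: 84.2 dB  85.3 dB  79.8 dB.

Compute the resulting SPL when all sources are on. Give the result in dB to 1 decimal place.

Converting to relative power and adding: 10^(84.2/10) + 10^(85.3/10) + 10^(79.8/10) = 6.974e+08.
Combined level = 10 log₁₀(6.974e+08) = 88.4 dB.

88.4 dB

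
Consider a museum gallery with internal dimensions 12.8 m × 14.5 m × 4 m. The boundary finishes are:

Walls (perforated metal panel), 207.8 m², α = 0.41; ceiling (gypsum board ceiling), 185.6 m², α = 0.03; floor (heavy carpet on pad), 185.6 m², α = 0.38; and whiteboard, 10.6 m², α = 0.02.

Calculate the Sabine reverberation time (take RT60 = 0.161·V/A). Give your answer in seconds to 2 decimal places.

0.74 seconds

A = Σ Sᵢαᵢ = 207.8×0.41 + 185.6×0.03 + 185.6×0.38 + 10.6×0.02 = 161.506 sabins.
V = 12.8·14.5·4 = 742.4 m³.
Sabine: RT60 = 0.161 × 742.4 / 161.506 = 0.74 s.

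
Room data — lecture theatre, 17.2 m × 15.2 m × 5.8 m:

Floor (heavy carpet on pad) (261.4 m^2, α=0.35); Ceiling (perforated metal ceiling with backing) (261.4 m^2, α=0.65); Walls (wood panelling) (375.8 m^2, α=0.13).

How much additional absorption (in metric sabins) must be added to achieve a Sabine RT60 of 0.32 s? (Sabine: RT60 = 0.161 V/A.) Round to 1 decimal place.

452.7 sabins

Equivalent absorption area: A₁ = 261.4·0.35 + 261.4·0.65 + 375.8·0.13 = 310.254 m^2.
Target A₂ = 0.161·1516.352/0.32 = 762.915 sabins (V = 1516.352 m³).
Shortfall: 762.915 − 310.254 = 452.7 sabins.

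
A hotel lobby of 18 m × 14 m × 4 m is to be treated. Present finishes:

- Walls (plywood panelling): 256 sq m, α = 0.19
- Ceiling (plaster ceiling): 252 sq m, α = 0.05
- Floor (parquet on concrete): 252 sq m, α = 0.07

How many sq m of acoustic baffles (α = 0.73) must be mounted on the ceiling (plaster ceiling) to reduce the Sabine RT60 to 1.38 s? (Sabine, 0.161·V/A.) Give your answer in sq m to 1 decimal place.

A₁ = Σ Sᵢαᵢ = 256·0.19 + 252·0.05 + 252·0.07 = 78.880 sabins.
V = 1008 m³. Target absorption A₂ = 0.161 × 1008 / 1.38 = 117.600 sabins.
Absorption to add: 117.600 − 78.880 = 38.720 sabins.
Net gain per sq m: Δα = 0.73 − 0.05 = 0.68.
Area = ΔA/Δα = 38.720/0.68 = 56.9 sq m.

56.9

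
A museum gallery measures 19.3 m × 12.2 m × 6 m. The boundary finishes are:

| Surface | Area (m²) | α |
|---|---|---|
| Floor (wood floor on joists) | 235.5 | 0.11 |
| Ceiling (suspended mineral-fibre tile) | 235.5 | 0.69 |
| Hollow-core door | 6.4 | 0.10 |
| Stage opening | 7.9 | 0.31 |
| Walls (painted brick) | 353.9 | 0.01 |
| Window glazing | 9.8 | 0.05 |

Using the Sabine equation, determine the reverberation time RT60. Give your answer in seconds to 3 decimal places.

1.163 s

Equivalent absorption area: A = 235.5·0.11 + 235.5·0.69 + 6.4·0.10 + 7.9·0.31 + 353.9·0.01 + 9.8·0.05 = 195.518 m².
V = 19.3·12.2·6 = 1412.76 m³.
RT60 = 0.161 · V / A = 0.161 × 1412.76 / 195.518 = 1.163 s.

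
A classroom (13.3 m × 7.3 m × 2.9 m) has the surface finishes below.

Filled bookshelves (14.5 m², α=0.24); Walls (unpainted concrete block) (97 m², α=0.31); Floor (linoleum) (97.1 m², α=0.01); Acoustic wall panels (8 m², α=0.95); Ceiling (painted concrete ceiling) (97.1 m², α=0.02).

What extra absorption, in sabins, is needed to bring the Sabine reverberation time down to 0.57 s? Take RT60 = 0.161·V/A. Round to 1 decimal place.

35.5 sabins

Summing Sᵢαᵢ: 3.480 + 30.070 + 0.971 + 7.600 + 1.942 → A₁ = 44.063 sabins.
For T = 0.57 s, need A₂ = 0.161·V/T = 0.161·281.561/0.57 = 79.529 sabins.
Shortfall: 79.529 − 44.063 = 35.5 sabins.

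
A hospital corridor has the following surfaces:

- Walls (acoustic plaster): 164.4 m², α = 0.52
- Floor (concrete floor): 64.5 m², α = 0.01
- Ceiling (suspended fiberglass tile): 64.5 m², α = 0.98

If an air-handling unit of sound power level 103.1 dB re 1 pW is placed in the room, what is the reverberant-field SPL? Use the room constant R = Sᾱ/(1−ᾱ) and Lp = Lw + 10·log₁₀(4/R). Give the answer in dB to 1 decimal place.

84.3 dB

Σ(Sᵢαᵢ) = 164.4×0.52 + 64.5×0.01 + 64.5×0.98 = 149.343; total area S = 293.4 m².
ᾱ = 0.5090, so room constant R = A/(1−ᾱ) = 304.161 m².
Lp = 103.1 + 10·log₁₀(4/304.161) = 103.1 + (-18.81) = 84.3 dB.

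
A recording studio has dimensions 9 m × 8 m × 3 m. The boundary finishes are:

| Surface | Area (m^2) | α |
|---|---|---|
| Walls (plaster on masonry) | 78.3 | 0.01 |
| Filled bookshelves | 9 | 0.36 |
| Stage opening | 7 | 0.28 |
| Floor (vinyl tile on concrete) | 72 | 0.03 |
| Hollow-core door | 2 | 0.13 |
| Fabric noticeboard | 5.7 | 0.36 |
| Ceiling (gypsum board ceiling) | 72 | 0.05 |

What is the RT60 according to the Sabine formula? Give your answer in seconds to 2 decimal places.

Equivalent absorption area: A = 78.3×0.01 + 9×0.36 + 7×0.28 + 72×0.03 + 2×0.13 + 5.7×0.36 + 72×0.05 = 14.055 m^2.
V = 9·8·3 = 216 m³.
Sabine: RT60 = 0.161 × 216 / 14.055 = 2.47 s.

2.47 s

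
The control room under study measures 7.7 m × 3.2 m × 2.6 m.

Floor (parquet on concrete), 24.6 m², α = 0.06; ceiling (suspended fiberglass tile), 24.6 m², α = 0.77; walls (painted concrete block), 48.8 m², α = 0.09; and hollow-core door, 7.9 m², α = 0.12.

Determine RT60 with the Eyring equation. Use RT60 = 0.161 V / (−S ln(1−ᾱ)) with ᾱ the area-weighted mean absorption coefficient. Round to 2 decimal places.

S = Σ Sᵢ = 105.9 m².
Σ(Sᵢαᵢ) = 24.6·0.06 + 24.6·0.77 + 48.8·0.09 + 7.9·0.12 = 25.758.
Mean coefficient ᾱ = A/S = 0.2432.
−S·ln(1−ᾱ) = −105.9 × ln(1 − 0.2432) = 29.510.
V = 7.7 × 3.2 × 2.6 = 64.064 m³.
T = 0.161·V/[−S·ln(1−ᾱ)] = 0.161·64.064/29.510 = 0.35 s.

0.35 s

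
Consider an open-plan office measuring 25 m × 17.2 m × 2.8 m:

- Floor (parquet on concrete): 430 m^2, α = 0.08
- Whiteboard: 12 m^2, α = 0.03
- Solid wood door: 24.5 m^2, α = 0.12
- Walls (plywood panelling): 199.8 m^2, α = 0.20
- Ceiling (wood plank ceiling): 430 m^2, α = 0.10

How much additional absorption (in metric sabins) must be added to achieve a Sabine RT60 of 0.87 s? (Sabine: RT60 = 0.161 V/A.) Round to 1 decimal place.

102.1 sabins

Summing Sᵢαᵢ: 34.400 + 0.360 + 2.940 + 39.960 + 43.000 → A₁ = 120.660 sabins.
For T = 0.87 s, need A₂ = 0.161·V/T = 0.161·1204/0.87 = 222.809 sabins.
Shortfall: 222.809 − 120.660 = 102.1 sabins.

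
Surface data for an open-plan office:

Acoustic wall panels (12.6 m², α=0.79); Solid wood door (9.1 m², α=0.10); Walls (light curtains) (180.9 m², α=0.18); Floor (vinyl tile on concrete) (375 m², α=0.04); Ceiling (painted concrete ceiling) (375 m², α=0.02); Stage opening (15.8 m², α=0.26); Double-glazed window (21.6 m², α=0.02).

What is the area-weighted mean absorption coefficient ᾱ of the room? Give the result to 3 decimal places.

Total surface area S = 990.0 m².
A = 12.6×0.79 + 9.1×0.10 + 180.9×0.18 + 375×0.04 + 375×0.02 + 15.8×0.26 + 21.6×0.02 = 70.466 sabins.
ᾱ = 70.466 / 990.0 = 0.071.

0.071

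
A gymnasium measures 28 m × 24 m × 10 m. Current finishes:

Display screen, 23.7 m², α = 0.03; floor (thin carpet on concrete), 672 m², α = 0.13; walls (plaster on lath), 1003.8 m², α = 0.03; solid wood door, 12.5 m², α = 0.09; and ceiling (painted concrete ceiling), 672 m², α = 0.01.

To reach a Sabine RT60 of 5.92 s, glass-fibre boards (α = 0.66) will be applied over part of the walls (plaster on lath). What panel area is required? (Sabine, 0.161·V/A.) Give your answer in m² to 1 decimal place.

Total absorption A₁ = 23.7×0.03 + 672×0.13 + 1003.8×0.03 + 12.5×0.09 + 672×0.01
  = 0.711 + 87.360 + 30.114 + 1.125 + 6.720 = 126.030 m² sabins.
V = 6720 m³. Target absorption A₂ = 0.161 × 6720 / 5.92 = 182.757 sabins.
Absorption to add: 182.757 − 126.030 = 56.727 sabins.
Net gain per m²: Δα = 0.66 − 0.03 = 0.63.
Area = ΔA/Δα = 56.727/0.63 = 90.0 m².

90.0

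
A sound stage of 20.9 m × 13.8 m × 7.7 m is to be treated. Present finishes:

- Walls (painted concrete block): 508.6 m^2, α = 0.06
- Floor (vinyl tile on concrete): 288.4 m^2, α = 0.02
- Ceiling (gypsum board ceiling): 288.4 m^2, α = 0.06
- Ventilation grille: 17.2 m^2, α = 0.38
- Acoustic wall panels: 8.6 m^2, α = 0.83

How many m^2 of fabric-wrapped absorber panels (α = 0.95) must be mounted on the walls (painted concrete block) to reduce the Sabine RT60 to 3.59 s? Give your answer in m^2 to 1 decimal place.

Equivalent absorption area: A₁ = 508.6*0.06 + 288.4*0.02 + 288.4*0.06 + 17.2*0.38 + 8.6*0.83 = 67.262 m^2.
V = 2220.834 m³. Target absorption A₂ = 0.161 × 2220.834 / 3.59 = 99.597 sabins.
ΔA needed = 99.597 − 67.262 = 32.335 sabins.
Each m^2 of panel replacing the walls (painted concrete block) adds (0.95 − 0.06) = 0.89 sabins.
Panel area = 32.335 / 0.89 = 36.3 m^2.

36.3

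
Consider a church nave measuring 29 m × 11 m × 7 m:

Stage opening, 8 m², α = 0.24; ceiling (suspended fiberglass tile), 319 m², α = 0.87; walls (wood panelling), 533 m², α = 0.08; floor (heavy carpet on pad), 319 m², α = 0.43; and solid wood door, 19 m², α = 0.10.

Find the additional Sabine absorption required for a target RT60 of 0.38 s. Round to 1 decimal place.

Equivalent absorption area: A₁ = 8*0.24 + 319*0.87 + 533*0.08 + 319*0.43 + 19*0.10 = 461.160 m².
For T = 0.38 s, need A₂ = 0.161·V/T = 0.161·2233/0.38 = 946.087 sabins.
Shortfall: 946.087 − 461.160 = 484.9 sabins.

484.9 sabins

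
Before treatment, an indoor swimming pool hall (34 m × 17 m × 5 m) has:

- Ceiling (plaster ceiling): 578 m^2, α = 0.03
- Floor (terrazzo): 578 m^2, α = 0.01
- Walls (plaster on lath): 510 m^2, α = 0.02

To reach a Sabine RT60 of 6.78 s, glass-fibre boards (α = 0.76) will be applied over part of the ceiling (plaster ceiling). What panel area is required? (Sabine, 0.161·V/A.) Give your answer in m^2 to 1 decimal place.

48.4

Summing Sᵢαᵢ: 17.340 + 5.780 + 10.200 → A₁ = 33.320 sabins.
V = 2890 m³. Target absorption A₂ = 0.161 × 2890 / 6.78 = 68.627 sabins.
ΔA needed = 68.627 − 33.320 = 35.307 sabins.
Net gain per m^2: Δα = 0.76 − 0.03 = 0.73.
Area = ΔA/Δα = 35.307/0.73 = 48.4 m^2.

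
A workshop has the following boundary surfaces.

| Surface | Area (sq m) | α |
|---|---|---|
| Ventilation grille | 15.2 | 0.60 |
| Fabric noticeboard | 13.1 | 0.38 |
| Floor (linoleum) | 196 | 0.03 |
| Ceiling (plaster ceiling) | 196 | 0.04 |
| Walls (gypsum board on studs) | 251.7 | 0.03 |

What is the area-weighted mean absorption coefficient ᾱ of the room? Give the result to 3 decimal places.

S = Σ Sᵢ = 15.2 + 13.1 + 196 + 196 + 251.7 = 672.0 sq m.
Σ(Sᵢαᵢ) = 15.2×0.60 + 13.1×0.38 + 196×0.03 + 196×0.04 + 251.7×0.03 = 35.369.
ᾱ = A/S = 0.053.

0.053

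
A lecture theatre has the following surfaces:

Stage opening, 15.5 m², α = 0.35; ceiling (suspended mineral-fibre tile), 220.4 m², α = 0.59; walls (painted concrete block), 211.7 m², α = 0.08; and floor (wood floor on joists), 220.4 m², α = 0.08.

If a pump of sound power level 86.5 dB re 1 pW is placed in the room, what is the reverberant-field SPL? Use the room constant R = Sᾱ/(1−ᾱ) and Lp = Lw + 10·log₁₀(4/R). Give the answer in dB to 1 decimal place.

A = 170.029 sabins; S = 668.0 m².
ᾱ = 170.029/668.0 = 0.2545; R = Sᾱ/(1−ᾱ) = 170.029/(1−0.2545) = 228.074 m².
Lp = 86.5 + 10·log₁₀(4/228.074) = 86.5 + (-17.56) = 68.9 dB.

68.9 dB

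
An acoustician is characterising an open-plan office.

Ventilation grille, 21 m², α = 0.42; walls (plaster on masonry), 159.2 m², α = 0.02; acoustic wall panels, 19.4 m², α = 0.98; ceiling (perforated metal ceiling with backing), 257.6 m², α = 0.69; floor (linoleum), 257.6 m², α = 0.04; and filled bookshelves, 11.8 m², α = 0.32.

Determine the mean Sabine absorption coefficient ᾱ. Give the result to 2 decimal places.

0.31

S = Σ Sᵢ = 21 + 159.2 + 19.4 + 257.6 + 257.6 + 11.8 = 726.6 m².
Weighted sum Σ Sα = 222.840.
ᾱ = 222.840 / 726.6 = 0.31.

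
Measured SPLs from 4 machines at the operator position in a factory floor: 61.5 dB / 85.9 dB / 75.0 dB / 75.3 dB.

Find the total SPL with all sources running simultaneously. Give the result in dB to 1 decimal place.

Sum in the linear (power) domain: Σ 10^(Lᵢ/10) = 10^(61.5/10) + 10^(85.9/10) + 10^(75.0/10) + 10^(75.3/10) = 4.56e+08.
L_total = 10·log₁₀(4.56e+08) = 86.6 dB.

86.6 dB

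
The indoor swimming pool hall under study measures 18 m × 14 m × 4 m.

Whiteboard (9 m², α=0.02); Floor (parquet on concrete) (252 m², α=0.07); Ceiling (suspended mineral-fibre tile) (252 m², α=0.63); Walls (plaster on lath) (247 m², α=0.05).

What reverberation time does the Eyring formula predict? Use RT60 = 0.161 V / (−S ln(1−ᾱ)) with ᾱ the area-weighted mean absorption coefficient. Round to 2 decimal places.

0.75 seconds

S = Σ Sᵢ = 760.0 m².
Absorption A = 9·0.02 + 252·0.07 + 252·0.63 + 247·0.05 = 188.930 sabins.
ᾱ = 188.930 / 760.0 = 0.2486.
Eyring denominator: −S ln(1−ᾱ) = 217.221.
V = 18 × 14 × 4 = 1008 m³.
T = 0.161·V/[−S·ln(1−ᾱ)] = 0.161·1008/217.221 = 0.75 s.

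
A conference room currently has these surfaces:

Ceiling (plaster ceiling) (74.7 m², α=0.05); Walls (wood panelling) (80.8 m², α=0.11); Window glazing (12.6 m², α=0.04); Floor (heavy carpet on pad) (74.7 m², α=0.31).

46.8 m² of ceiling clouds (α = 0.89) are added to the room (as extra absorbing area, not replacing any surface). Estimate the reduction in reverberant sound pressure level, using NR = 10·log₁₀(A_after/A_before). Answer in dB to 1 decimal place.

3.3 dB

Equivalent absorption area: A_before = 74.7×0.05 + 80.8×0.11 + 12.6×0.04 + 74.7×0.31 = 36.284 m².
Treatment contributes 46.8·0.89 = 41.652 sabins.
A_after = 36.284 + 41.652 = 77.936 sabins.
NR = 10·log₁₀(77.936/36.284) = 3.3 dB.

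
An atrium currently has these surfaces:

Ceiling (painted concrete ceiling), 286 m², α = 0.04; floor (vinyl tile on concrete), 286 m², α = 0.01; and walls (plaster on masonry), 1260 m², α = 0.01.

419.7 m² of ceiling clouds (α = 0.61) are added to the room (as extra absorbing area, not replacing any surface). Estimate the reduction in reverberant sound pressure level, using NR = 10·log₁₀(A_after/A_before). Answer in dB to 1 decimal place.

Summing Sᵢαᵢ: 11.440 + 2.860 + 12.600 → A_before = 26.900 sabins.
Treatment contributes 419.7·0.61 = 256.017 sabins.
A_after = 26.900 + 256.017 = 282.917 sabins.
NR = 10·log₁₀(282.917/26.900) = 10.2 dB.

10.2 dB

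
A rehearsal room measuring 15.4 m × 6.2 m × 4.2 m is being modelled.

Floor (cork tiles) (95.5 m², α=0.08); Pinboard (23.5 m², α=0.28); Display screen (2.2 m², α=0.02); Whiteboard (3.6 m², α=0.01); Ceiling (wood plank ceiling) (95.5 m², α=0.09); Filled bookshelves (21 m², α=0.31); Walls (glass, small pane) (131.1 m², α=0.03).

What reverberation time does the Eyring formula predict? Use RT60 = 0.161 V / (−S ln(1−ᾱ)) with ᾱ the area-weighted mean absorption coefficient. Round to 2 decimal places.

1.85 s

Total surface area S = 95.5 + 23.5 + 2.2 + 3.6 + 95.5 + 21 + 131.1 = 372.4 m².
Σ(Sᵢαᵢ) = 95.5×0.08 + 23.5×0.28 + 2.2×0.02 + 3.6×0.01 + 95.5×0.09 + 21×0.31 + 131.1×0.03 = 33.338.
Mean coefficient ᾱ = A/S = 0.0895.
−S·ln(1−ᾱ) = −372.4 × ln(1 − 0.0895) = 34.917.
V = 15.4 × 6.2 × 4.2 = 401.016 m³.
T = 0.161·V/[−S·ln(1−ᾱ)] = 0.161·401.016/34.917 = 1.85 s.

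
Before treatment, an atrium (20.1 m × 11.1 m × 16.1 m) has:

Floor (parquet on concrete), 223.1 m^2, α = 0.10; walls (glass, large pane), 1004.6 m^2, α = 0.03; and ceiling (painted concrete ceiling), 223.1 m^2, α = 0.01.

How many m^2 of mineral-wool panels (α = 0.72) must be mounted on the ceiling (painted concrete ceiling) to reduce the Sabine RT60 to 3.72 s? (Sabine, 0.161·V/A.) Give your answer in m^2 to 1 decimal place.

Equivalent absorption area: A₁ = 223.1*0.10 + 1004.6*0.03 + 223.1*0.01 = 54.679 m^2.
V = 3592.071 m³. Target absorption A₂ = 0.161 × 3592.071 / 3.72 = 155.463 sabins.
ΔA needed = 155.463 − 54.679 = 100.784 sabins.
Net gain per m^2: Δα = 0.72 − 0.01 = 0.71.
Area = ΔA/Δα = 100.784/0.71 = 141.9 m^2.

141.9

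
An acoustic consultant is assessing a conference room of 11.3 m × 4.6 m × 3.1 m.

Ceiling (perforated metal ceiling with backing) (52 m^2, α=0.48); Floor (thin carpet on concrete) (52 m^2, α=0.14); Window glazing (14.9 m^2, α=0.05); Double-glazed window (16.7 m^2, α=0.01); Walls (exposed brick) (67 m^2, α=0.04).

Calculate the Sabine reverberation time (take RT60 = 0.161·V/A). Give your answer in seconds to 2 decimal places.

0.72 s

A = Σ Sᵢαᵢ = 52*0.48 + 52*0.14 + 14.9*0.05 + 16.7*0.01 + 67*0.04 = 35.832 sabins.
V = 11.3·4.6·3.1 = 161.138 m³.
Sabine: RT60 = 0.161 × 161.138 / 35.832 = 0.72 s.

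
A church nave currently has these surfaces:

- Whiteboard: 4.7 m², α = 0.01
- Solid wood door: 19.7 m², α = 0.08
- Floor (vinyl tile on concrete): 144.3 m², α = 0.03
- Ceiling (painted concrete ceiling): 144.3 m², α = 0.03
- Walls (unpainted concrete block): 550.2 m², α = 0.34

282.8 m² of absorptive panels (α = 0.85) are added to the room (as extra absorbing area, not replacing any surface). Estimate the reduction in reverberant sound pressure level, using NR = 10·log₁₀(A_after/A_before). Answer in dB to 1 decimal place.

Total absorption A_before = 4.7·0.01 + 19.7·0.08 + 144.3·0.03 + 144.3·0.03 + 550.2·0.34
  = 0.047 + 1.576 + 4.329 + 4.329 + 187.068 = 197.349 m² sabins.
Treatment contributes 282.8·0.85 = 240.380 sabins.
New total A_after = 437.729 sabins.
Reduction = 10 log₁₀(A_after/A_before) = 10 log₁₀(2.2180) = 3.5 dB.

3.5 dB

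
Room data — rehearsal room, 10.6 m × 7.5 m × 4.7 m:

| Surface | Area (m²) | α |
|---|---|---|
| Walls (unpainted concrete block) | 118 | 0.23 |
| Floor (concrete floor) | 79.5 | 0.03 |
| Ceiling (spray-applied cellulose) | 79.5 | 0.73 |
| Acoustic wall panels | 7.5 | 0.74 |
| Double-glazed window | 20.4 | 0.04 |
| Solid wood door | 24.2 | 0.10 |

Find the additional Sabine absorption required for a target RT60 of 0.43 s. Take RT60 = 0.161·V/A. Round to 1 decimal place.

Equivalent absorption area: A₁ = 118·0.23 + 79.5·0.03 + 79.5·0.73 + 7.5·0.74 + 20.4·0.04 + 24.2·0.10 = 96.346 m².
For T = 0.43 s, need A₂ = 0.161·V/T = 0.161·373.65/0.43 = 139.902 sabins.
Additional absorption ΔA = 139.902 − 96.346 = 43.6 sabins.

43.6 sabins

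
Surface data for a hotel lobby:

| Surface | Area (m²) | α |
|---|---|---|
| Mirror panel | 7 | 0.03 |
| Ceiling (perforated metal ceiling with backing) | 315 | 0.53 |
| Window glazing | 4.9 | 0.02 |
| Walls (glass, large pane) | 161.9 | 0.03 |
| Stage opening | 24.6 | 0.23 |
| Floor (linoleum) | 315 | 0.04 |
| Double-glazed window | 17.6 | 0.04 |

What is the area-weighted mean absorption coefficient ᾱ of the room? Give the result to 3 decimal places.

0.226

S = Σ Sᵢ = 7 + 315 + 4.9 + 161.9 + 24.6 + 315 + 17.6 = 846.0 m².
Weighted sum Σ Sα = 191.077.
ᾱ = 191.077 / 846.0 = 0.226.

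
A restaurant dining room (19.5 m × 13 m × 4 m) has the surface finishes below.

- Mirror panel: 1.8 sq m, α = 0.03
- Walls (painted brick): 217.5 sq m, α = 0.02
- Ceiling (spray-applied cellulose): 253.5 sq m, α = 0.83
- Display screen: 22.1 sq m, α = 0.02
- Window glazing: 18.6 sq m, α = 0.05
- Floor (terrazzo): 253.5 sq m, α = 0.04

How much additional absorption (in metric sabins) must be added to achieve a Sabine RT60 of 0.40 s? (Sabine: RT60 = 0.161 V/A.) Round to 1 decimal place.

181.8 sabins

Total absorption A₁ = 1.8·0.03 + 217.5·0.02 + 253.5·0.83 + 22.1·0.02 + 18.6·0.05 + 253.5·0.04
  = 0.054 + 4.350 + 210.405 + 0.442 + 0.930 + 10.140 = 226.321 sq m sabins.
V = 1014 m³. Required absorption A₂ = 0.161 × 1014 / 0.40 = 408.135 sabins.
Additional absorption ΔA = 408.135 − 226.321 = 181.8 sabins.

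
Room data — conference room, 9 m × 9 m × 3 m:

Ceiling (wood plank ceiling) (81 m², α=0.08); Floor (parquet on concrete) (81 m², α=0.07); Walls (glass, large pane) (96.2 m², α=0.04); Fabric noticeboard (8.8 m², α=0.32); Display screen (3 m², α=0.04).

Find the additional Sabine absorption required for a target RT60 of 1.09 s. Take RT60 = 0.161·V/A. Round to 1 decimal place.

Equivalent absorption area: A₁ = 81·0.08 + 81·0.07 + 96.2·0.04 + 8.8·0.32 + 3·0.04 = 18.934 m².
For T = 1.09 s, need A₂ = 0.161·V/T = 0.161·243/1.09 = 35.893 sabins.
ΔA = A₂ − A₁ = 35.893 − 18.934 = 17.0 sabins.

17.0 sabins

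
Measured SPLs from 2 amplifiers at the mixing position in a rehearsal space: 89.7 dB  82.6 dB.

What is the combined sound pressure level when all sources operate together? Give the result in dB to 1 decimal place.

Sum in the linear (power) domain: Σ 10^(Lᵢ/10) = 10^(89.7/10) + 10^(82.6/10) = 1.115e+09.
L_total = 10·log₁₀(1.115e+09) = 90.5 dB.

90.5 dB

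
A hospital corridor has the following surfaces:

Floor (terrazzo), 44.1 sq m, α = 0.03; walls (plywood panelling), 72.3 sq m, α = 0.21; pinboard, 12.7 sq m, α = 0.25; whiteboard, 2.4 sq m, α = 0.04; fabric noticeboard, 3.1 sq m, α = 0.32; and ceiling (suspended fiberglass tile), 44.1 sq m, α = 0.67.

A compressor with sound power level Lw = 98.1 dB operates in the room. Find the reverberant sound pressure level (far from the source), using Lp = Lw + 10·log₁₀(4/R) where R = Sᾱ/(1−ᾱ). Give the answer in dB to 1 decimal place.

85.7 dB

A = 50.316 sabins; S = 178.7 sq m.
ᾱ = 0.2816, so room constant R = A/(1−ᾱ) = 70.039 sq m.
Lp = 98.1 + 10·log₁₀(4/70.039) = 98.1 + (-12.43) = 85.7 dB.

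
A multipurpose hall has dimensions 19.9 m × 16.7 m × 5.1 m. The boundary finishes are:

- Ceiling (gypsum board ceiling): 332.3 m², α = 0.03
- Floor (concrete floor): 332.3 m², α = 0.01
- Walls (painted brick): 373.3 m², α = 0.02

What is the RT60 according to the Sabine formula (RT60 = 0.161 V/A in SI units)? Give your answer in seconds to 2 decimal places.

Total absorption A = 332.3·0.03 + 332.3·0.01 + 373.3·0.02
  = 9.969 + 3.323 + 7.466 = 20.758 m² sabins.
V = 19.9·16.7·5.1 = 1694.883 m³.
Sabine: RT60 = 0.161 × 1694.883 / 20.758 = 13.15 s.

13.15 seconds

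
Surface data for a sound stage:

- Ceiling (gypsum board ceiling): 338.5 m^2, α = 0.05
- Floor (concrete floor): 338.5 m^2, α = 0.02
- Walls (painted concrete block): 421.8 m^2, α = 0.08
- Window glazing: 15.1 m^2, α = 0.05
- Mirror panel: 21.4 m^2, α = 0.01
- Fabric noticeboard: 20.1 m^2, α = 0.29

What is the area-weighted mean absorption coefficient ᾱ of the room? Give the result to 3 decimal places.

S = Σ Sᵢ = 338.5 + 338.5 + 421.8 + 15.1 + 21.4 + 20.1 = 1155.4 m^2.
Weighted sum Σ Sα = 64.237.
ᾱ = A/S = 0.056.

0.056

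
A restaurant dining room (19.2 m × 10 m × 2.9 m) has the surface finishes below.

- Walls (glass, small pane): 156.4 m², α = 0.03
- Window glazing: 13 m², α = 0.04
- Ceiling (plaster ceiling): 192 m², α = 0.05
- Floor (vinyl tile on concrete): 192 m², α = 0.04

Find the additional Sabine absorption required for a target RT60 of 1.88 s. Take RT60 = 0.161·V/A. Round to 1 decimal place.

A₁ = Σ Sᵢαᵢ = 156.4×0.03 + 13×0.04 + 192×0.05 + 192×0.04 = 22.492 sabins.
Target A₂ = 0.161·556.8/1.88 = 47.683 sabins (V = 556.8 m³).
Additional absorption ΔA = 47.683 − 22.492 = 25.2 sabins.

25.2 sabins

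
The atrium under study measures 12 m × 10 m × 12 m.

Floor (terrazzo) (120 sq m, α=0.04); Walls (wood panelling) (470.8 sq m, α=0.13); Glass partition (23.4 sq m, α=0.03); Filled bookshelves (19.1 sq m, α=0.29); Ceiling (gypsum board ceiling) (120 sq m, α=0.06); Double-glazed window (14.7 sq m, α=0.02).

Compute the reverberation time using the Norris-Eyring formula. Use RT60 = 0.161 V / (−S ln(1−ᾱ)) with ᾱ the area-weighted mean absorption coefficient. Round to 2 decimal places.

Total surface area S = 120 + 470.8 + 23.4 + 19.1 + 120 + 14.7 = 768.0 sq m.
Σ(Sᵢαᵢ) = 120×0.04 + 470.8×0.13 + 23.4×0.03 + 19.1×0.29 + 120×0.06 + 14.7×0.02 = 79.739.
Mean coefficient ᾱ = A/S = 0.1038.
−S·ln(1−ᾱ) = −768.0 × ln(1 − 0.1038) = 84.166.
V = 12 × 10 × 12 = 1440 m³.
RT60 = 0.161 × 1440 / 84.166 = 2.75 s.

2.75 sec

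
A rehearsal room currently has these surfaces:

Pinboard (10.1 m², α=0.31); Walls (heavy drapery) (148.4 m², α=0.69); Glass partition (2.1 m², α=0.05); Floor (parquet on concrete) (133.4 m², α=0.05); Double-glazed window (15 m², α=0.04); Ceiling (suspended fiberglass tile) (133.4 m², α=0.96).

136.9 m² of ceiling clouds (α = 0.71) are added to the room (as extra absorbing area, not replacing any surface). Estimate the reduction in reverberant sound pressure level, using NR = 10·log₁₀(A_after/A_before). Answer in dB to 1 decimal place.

1.5 dB

A_before = Σ Sᵢαᵢ = 10.1·0.31 + 148.4·0.69 + 2.1·0.05 + 133.4·0.05 + 15·0.04 + 133.4·0.96 = 240.966 sabins.
Added absorption = 136.9 × 0.71 = 97.199 sabins.
New total A_after = 338.165 sabins.
Reduction = 10 log₁₀(A_after/A_before) = 10 log₁₀(1.4034) = 1.5 dB.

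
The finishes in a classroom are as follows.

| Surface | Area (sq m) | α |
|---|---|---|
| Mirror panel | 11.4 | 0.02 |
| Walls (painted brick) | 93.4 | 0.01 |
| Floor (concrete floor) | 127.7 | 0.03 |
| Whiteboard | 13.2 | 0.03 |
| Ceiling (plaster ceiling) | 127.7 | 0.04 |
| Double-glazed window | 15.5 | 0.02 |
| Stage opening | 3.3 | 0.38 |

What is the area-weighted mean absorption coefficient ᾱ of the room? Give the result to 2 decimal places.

Total surface area S = 392.2 sq m.
A = 11.4·0.02 + 93.4·0.01 + 127.7·0.03 + 13.2·0.03 + 127.7·0.04 + 15.5·0.02 + 3.3·0.38 = 12.061 sabins.
ᾱ = A/S = 0.03.

0.03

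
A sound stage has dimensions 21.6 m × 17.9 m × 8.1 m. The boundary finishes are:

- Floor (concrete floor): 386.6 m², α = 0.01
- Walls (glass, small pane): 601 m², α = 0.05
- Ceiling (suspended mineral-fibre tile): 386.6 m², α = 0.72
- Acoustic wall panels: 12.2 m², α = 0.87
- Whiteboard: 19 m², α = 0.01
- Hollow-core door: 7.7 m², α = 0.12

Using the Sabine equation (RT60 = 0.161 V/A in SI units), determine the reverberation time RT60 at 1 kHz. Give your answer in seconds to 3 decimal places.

1.556 s

Summing Sᵢαᵢ: 3.866 + 30.050 + 278.352 + 10.614 + 0.190 + 0.924 → A = 323.996 sabins.
Room volume: 3131.784 m³.
Sabine: RT60 = 0.161 × 3131.784 / 323.996 = 1.556 s.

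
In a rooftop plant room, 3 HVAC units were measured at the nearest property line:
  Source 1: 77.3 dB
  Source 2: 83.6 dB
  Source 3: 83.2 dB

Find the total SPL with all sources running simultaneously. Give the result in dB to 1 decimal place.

Σ 10^(Lᵢ/10) = 4.917e+08.
L_total = 10·log₁₀(4.917e+08) = 86.9 dB.

86.9 dB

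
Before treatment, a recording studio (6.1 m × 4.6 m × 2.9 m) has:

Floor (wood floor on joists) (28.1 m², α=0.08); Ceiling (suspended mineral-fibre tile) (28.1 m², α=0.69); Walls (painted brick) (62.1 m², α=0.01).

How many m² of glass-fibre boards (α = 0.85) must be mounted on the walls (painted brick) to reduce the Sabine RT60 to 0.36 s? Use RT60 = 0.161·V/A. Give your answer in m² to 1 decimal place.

16.8

Total absorption A₁ = 28.1·0.08 + 28.1·0.69 + 62.1·0.01
  = 2.248 + 19.389 + 0.621 = 22.258 m² sabins.
V = 81.374 m³. Target absorption A₂ = 0.161 × 81.374 / 0.36 = 36.392 sabins.
ΔA needed = 36.392 − 22.258 = 14.134 sabins.
Each m² of panel replacing the walls (painted brick) adds (0.85 − 0.01) = 0.84 sabins.
Area = ΔA/Δα = 14.134/0.84 = 16.8 m².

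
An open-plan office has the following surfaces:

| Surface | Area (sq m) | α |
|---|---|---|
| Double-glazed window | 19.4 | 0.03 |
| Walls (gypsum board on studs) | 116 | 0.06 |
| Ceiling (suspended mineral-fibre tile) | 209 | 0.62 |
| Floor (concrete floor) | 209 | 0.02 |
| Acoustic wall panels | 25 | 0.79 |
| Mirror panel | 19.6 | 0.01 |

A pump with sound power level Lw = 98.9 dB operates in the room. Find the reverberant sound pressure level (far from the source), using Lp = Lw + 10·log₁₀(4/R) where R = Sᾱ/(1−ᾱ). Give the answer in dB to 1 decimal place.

81.5 dB

Σ(Sᵢαᵢ) = 19.4·0.03 + 116·0.06 + 209·0.62 + 209·0.02 + 25·0.79 + 19.6·0.01 = 161.248; total area S = 598.0 sq m.
ᾱ = 0.2696, so room constant R = A/(1−ᾱ) = 220.767 sq m.
Lp = 98.9 + 10·log₁₀(4/220.767) = 98.9 + (-17.42) = 81.5 dB.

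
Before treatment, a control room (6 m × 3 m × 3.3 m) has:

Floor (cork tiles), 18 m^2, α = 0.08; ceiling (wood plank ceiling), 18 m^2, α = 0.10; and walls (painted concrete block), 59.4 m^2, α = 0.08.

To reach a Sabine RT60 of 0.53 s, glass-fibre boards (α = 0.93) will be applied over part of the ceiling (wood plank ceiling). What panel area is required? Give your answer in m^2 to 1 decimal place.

12.1

Total absorption A₁ = 18*0.08 + 18*0.10 + 59.4*0.08
  = 1.440 + 1.800 + 4.752 = 7.992 m^2 sabins.
V = 59.4 m³. Target absorption A₂ = 0.161 × 59.4 / 0.53 = 18.044 sabins.
ΔA needed = 18.044 − 7.992 = 10.052 sabins.
Each m^2 of panel replacing the ceiling (wood plank ceiling) adds (0.93 − 0.10) = 0.83 sabins.
Panel area = 10.052 / 0.83 = 12.1 m^2.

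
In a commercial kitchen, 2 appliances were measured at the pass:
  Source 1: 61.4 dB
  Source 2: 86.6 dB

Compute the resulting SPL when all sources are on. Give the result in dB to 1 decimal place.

86.6 dB

Converting to relative power and adding: 10^(61.4/10) + 10^(86.6/10) = 4.585e+08.
Back to dB: 10·log₁₀ Σ = 86.6 dB.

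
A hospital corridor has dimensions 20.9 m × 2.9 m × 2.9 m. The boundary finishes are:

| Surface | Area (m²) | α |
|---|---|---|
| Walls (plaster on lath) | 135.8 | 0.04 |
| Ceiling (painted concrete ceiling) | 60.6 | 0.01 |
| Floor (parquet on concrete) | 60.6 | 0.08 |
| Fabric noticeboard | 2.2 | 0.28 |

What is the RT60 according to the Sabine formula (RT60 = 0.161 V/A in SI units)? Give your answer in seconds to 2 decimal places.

2.46 seconds

Total absorption A = 135.8×0.04 + 60.6×0.01 + 60.6×0.08 + 2.2×0.28
  = 5.432 + 0.606 + 4.848 + 0.616 = 11.502 m² sabins.
Volume V = 20.9 × 2.9 × 2.9 = 175.769 m³.
RT60 = 0.161 · V / A = 0.161 × 175.769 / 11.502 = 2.46 s.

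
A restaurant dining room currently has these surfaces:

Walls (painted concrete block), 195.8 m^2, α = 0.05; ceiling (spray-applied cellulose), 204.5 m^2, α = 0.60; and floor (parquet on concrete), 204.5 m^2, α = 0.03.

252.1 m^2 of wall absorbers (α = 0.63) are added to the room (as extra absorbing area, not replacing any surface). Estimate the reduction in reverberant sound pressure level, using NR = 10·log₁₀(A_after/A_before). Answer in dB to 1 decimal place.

Total absorption A_before = 195.8*0.05 + 204.5*0.60 + 204.5*0.03
  = 9.790 + 122.700 + 6.135 = 138.625 m^2 sabins.
Treatment contributes 252.1·0.63 = 158.823 sabins.
New total A_after = 297.448 sabins.
Reduction = 10 log₁₀(A_after/A_before) = 10 log₁₀(2.1457) = 3.3 dB.

3.3 dB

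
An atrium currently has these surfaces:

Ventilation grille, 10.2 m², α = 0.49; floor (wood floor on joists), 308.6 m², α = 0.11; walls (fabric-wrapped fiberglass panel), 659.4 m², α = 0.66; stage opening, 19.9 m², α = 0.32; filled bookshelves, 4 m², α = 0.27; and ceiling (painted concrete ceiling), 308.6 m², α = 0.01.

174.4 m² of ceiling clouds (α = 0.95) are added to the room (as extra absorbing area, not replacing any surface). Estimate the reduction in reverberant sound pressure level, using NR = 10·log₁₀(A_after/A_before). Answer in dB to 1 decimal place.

1.3 dB

Equivalent absorption area: A_before = 10.2·0.49 + 308.6·0.11 + 659.4·0.66 + 19.9·0.32 + 4·0.27 + 308.6·0.01 = 484.682 m².
Added absorption = 174.4 × 0.95 = 165.680 sabins.
New total A_after = 650.362 sabins.
NR = 10·log₁₀(650.362/484.682) = 1.3 dB.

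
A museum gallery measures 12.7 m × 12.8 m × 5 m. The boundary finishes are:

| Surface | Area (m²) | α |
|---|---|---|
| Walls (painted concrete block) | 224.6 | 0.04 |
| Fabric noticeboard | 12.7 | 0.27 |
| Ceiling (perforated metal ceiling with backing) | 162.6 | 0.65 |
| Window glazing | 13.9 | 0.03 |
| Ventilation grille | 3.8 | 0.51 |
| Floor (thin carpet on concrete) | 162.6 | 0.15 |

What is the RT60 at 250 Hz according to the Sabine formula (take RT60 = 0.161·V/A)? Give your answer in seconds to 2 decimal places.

A = Σ Sᵢαᵢ = 224.6*0.04 + 12.7*0.27 + 162.6*0.65 + 13.9*0.03 + 3.8*0.51 + 162.6*0.15 = 144.848 sabins.
V = 12.7·12.8·5 = 812.8 m³.
Sabine: RT60 = 0.161 × 812.8 / 144.848 = 0.90 s.

0.90 s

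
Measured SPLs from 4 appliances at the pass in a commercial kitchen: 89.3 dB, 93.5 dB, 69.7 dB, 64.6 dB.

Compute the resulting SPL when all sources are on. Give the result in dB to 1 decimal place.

Sum in the linear (power) domain: Σ 10^(Lᵢ/10) = 10^(89.3/10) + 10^(93.5/10) + 10^(69.7/10) + 10^(64.6/10) = 3.102e+09.
Back to dB: 10·log₁₀ Σ = 94.9 dB.

94.9 dB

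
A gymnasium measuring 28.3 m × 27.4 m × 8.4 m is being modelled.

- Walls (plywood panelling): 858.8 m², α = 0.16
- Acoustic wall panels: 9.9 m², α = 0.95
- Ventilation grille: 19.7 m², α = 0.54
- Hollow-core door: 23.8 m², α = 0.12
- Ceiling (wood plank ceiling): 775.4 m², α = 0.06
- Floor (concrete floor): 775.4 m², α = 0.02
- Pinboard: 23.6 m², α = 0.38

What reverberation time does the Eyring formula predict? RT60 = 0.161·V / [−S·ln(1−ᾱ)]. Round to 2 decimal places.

Total surface area S = 858.8 + 9.9 + 19.7 + 23.8 + 775.4 + 775.4 + 23.6 = 2486.6 m².
Σ(Sᵢαᵢ) = 858.8×0.16 + 9.9×0.95 + 19.7×0.54 + 23.8×0.12 + 775.4×0.06 + 775.4×0.02 + 23.6×0.38 = 231.307.
Mean coefficient ᾱ = A/S = 0.0930.
−S·ln(1−ᾱ) = −2486.6 × ln(1 − 0.0930) = 242.724.
V = 28.3 × 27.4 × 8.4 = 6513.528 m³.
RT60 = 0.161 × 6513.528 / 242.724 = 4.32 s.

4.32 s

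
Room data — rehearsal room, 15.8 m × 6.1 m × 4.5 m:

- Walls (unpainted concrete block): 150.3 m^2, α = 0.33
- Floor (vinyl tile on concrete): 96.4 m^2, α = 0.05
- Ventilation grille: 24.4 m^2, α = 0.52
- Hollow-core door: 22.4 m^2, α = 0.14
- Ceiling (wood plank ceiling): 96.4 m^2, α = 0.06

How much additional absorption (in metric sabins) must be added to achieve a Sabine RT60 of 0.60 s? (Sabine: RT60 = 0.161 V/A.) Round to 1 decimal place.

A₁ = Σ Sᵢαᵢ = 150.3×0.33 + 96.4×0.05 + 24.4×0.52 + 22.4×0.14 + 96.4×0.06 = 76.027 sabins.
V = 433.71 m³. Required absorption A₂ = 0.161 × 433.71 / 0.60 = 116.379 sabins.
Shortfall: 116.379 − 76.027 = 40.4 sabins.

40.4 sabins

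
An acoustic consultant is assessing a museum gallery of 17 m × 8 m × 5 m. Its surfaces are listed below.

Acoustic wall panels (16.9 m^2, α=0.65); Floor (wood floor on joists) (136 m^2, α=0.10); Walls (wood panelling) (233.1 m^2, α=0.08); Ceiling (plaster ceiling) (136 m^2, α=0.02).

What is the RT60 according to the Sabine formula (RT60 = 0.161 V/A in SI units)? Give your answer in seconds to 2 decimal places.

A = Σ Sᵢαᵢ = 16.9×0.65 + 136×0.10 + 233.1×0.08 + 136×0.02 = 45.953 sabins.
Room volume: 680 m³.
T = 0.161 V/A = 0.161·680/45.953 = 2.38 s.

2.38 seconds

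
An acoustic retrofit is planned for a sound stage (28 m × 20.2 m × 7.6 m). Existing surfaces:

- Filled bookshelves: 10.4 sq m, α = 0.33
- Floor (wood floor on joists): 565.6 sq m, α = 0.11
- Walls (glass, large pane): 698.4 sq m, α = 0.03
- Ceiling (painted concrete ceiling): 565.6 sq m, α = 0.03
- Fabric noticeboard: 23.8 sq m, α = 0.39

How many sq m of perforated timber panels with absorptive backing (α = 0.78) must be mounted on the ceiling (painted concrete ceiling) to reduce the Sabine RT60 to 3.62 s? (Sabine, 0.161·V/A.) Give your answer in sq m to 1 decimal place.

104.4

Equivalent absorption area: A₁ = 10.4·0.33 + 565.6·0.11 + 698.4·0.03 + 565.6·0.03 + 23.8·0.39 = 112.850 sq m.
Required A₂ = 0.161·4298.56/3.62 = 191.179 sabins.
Absorption to add: 191.179 − 112.850 = 78.329 sabins.
Net gain per sq m: Δα = 0.78 − 0.03 = 0.75.
Panel area = 78.329 / 0.75 = 104.4 sq m.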